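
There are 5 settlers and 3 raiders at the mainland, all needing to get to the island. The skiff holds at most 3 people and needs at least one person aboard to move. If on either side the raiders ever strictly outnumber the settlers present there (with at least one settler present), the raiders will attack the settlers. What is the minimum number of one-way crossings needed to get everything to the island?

7

Counting alone: each trip to the island takes at most 3 across and each return brings at least 1 back, so after t trips out (and t−1 returns) at most 3t − (t−1) of the 8 are across; that first reaches 8 at t = 4, so at least 7 crossings are needed.
The plan below uses exactly 7 crossings, so it is optimal:
1. 2 raiders → the island.  (the mainland: 5S 1R; the island: 0S 2R)
2. 1 raider ← the mainland.  (the mainland: 5S 2R; the island: 0S 1R)
3. 2 settlers and 1 raider → the island.  (the mainland: 3S 1R; the island: 2S 2R)
4. 1 raider ← the mainland.  (the mainland: 3S 2R; the island: 2S 1R)
5. 1 settler and 2 raiders → the island.  (the mainland: 2S 0R; the island: 3S 3R)
6. 1 raider ← the mainland.  (the mainland: 2S 1R; the island: 3S 2R)
7. 2 settlers and 1 raider → the island.  (the mainland: 0S 0R; the island: 5S 3R)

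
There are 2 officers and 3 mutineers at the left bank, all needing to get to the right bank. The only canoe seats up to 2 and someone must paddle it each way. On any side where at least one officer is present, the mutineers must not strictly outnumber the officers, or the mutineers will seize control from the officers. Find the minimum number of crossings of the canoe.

impossible

The mutineers already outnumber the officers at the left bank before anyone moves, so the starting position itself is disallowed.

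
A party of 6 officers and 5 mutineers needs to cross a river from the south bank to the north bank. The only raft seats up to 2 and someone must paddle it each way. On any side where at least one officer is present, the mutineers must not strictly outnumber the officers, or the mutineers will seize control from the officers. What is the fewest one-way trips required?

Counting alone: each trip to the north bank takes at most 2 across and each return brings at least 1 back, so after t trips out (and t−1 returns) at most 2t − (t−1) of the 11 are across; that first reaches 11 at t = 10, so at least 19 crossings are needed.
The plan below uses exactly 19 crossings, so it is optimal:
1. 2 mutineers → the north bank.  (the south bank: 6O 3M; the north bank: 0O 2M)
2. 1 mutineer ← the south bank.  (the south bank: 6O 4M; the north bank: 0O 1M)
3. 2 mutineers → the north bank.  (the south bank: 6O 2M; the north bank: 0O 3M)
4. 1 mutineer ← the south bank.  (the south bank: 6O 3M; the north bank: 0O 2M)
5. 2 officers → the north bank.  (the south bank: 4O 3M; the north bank: 2O 2M)
6. 1 mutineer ← the south bank.  (the south bank: 4O 4M; the north bank: 2O 1M)
7. 1 officer and 1 mutineer → the north bank.  (the south bank: 3O 3M; the north bank: 3O 2M)
8. 1 officer ← the south bank.  (the south bank: 4O 3M; the north bank: 2O 2M)
9. 1 officer and 1 mutineer → the north bank.  (the south bank: 3O 2M; the north bank: 3O 3M)
10. 1 mutineer ← the south bank.  (the south bank: 3O 3M; the north bank: 3O 2M)
11. 1 officer and 1 mutineer → the north bank.  (the south bank: 2O 2M; the north bank: 4O 3M)
12. 1 officer ← the south bank.  (the south bank: 3O 2M; the north bank: 3O 3M)
13. 1 officer and 1 mutineer → the north bank.  (the south bank: 2O 1M; the north bank: 4O 4M)
14. 1 mutineer ← the south bank.  (the south bank: 2O 2M; the north bank: 4O 3M)
15. 1 officer and 1 mutineer → the north bank.  (the south bank: 1O 1M; the north bank: 5O 4M)
16. 1 officer ← the south bank.  (the south bank: 2O 1M; the north bank: 4O 4M)
17. 1 officer and 1 mutineer → the north bank.  (the south bank: 1O 0M; the north bank: 5O 5M)
18. 1 mutineer ← the south bank.  (the south bank: 1O 1M; the north bank: 5O 4M)
19. 1 officer and 1 mutineer → the north bank.  (the south bank: 0O 0M; the north bank: 6O 5M)

19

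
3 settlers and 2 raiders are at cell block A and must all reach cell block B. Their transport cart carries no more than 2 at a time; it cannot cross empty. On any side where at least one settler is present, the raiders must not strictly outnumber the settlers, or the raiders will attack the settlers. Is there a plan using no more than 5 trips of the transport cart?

Counting alone: each trip to cell block B takes at most 2 across and each return brings at least 1 back, so after t trips out (and t−1 returns) at most 2t − (t−1) of the 5 are across; that first reaches 5 at t = 4, so at least 7 crossings are needed.
Since 5 < 7, 5 crossings cannot be enough. (The shortest complete plan in fact takes 7:)
1. 2 raiders → cell block B.  (cell block A: 3S 0R; cell block B: 0S 2R)
2. 1 raider ← cell block A.  (cell block A: 3S 1R; cell block B: 0S 1R)
3. 2 settlers → cell block B.  (cell block A: 1S 1R; cell block B: 2S 1R)
4. 1 settler ← cell block A.  (cell block A: 2S 1R; cell block B: 1S 1R)
5. 1 settler and 1 raider → cell block B.  (cell block A: 1S 0R; cell block B: 2S 2R)
6. 1 raider ← cell block A.  (cell block A: 1S 1R; cell block B: 2S 1R)
7. 1 settler and 1 raider → cell block B.  (cell block A: 0S 0R; cell block B: 3S 2R)

No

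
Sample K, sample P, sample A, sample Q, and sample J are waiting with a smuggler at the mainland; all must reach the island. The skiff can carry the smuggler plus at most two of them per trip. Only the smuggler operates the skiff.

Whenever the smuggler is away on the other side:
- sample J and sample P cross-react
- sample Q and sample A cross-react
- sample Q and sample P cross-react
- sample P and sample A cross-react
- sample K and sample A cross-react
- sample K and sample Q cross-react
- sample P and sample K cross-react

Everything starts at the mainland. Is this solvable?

No

Whatever the first load, the items left behind include a forbidden pair without the smuggler. No opening move is safe, so no plan exists.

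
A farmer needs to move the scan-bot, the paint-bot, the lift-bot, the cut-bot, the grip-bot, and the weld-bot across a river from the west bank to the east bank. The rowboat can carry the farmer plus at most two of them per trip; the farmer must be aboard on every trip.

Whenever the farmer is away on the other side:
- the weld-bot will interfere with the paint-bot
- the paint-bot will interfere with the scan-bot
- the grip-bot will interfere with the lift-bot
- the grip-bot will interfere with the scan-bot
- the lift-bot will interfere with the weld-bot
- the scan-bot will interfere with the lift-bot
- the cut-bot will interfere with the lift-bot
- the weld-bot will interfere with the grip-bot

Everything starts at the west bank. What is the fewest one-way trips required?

Whatever the first load, the items left behind include a forbidden pair without the farmer. No opening move is safe, so no plan exists.

impossible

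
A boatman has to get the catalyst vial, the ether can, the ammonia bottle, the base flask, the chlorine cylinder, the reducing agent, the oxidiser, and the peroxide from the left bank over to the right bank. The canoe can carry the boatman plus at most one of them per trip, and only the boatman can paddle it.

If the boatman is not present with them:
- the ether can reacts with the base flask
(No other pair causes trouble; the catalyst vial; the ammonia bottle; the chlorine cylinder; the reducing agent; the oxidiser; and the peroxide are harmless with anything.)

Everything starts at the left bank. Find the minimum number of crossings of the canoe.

Counting alone: the boatman can take at most 1 across per trip to the right bank, so moving all 8 needs at least 8 loaded trips out, with a return between consecutive ones — at least 15 crossings.
The plan below uses exactly 15 crossings, so it is optimal:
1. Boatman goes to the right bank with the ether can.  [the left bank: the ammonia bottle, the base flask, the catalyst vial, the chlorine cylinder, the oxidiser, the peroxide, the reducing agent | the right bank: the ether can]
2. Boatman goes back to the left bank alone.  [the left bank: the ammonia bottle, the base flask, the catalyst vial, the chlorine cylinder, the oxidiser, the peroxide, the reducing agent | the right bank: the ether can]
3. Boatman goes to the right bank with the catalyst vial.  [the left bank: the ammonia bottle, the base flask, the chlorine cylinder, the oxidiser, the peroxide, the reducing agent | the right bank: the catalyst vial, the ether can]
4. Boatman goes back to the left bank alone.  [the left bank: the ammonia bottle, the base flask, the chlorine cylinder, the oxidiser, the peroxide, the reducing agent | the right bank: the catalyst vial, the ether can]
5. Boatman goes to the right bank with the ammonia bottle.  [the left bank: the base flask, the chlorine cylinder, the oxidiser, the peroxide, the reducing agent | the right bank: the ammonia bottle, the catalyst vial, the ether can]
6. Boatman goes back to the left bank alone.  [the left bank: the base flask, the chlorine cylinder, the oxidiser, the peroxide, the reducing agent | the right bank: the ammonia bottle, the catalyst vial, the ether can]
7. Boatman goes to the right bank with the chlorine cylinder.  [the left bank: the base flask, the oxidiser, the peroxide, the reducing agent | the right bank: the ammonia bottle, the catalyst vial, the chlorine cylinder, the ether can]
8. Boatman goes back to the left bank alone.  [the left bank: the base flask, the oxidiser, the peroxide, the reducing agent | the right bank: the ammonia bottle, the catalyst vial, the chlorine cylinder, the ether can]
9. Boatman goes to the right bank with the reducing agent.  [the left bank: the base flask, the oxidiser, the peroxide | the right bank: the ammonia bottle, the catalyst vial, the chlorine cylinder, the ether can, the reducing agent]
10. Boatman goes back to the left bank alone.  [the left bank: the base flask, the oxidiser, the peroxide | the right bank: the ammonia bottle, the catalyst vial, the chlorine cylinder, the ether can, the reducing agent]
11. Boatman goes to the right bank with the oxidiser.  [the left bank: the base flask, the peroxide | the right bank: the ammonia bottle, the catalyst vial, the chlorine cylinder, the ether can, the oxidiser, the reducing agent]
12. Boatman goes back to the left bank alone.  [the left bank: the base flask, the peroxide | the right bank: the ammonia bottle, the catalyst vial, the chlorine cylinder, the ether can, the oxidiser, the reducing agent]
13. Boatman goes to the right bank with the peroxide.  [the left bank: the base flask | the right bank: the ammonia bottle, the catalyst vial, the chlorine cylinder, the ether can, the oxidiser, the peroxide, the reducing agent]
14. Boatman goes back to the left bank alone.  [the left bank: the base flask | the right bank: the ammonia bottle, the catalyst vial, the chlorine cylinder, the ether can, the oxidiser, the peroxide, the reducing agent]
15. Boatman goes to the right bank with the base flask.  [the left bank: — | the right bank: the ammonia bottle, the base flask, the catalyst vial, the chlorine cylinder, the ether can, the oxidiser, the peroxide, the reducing agent]

15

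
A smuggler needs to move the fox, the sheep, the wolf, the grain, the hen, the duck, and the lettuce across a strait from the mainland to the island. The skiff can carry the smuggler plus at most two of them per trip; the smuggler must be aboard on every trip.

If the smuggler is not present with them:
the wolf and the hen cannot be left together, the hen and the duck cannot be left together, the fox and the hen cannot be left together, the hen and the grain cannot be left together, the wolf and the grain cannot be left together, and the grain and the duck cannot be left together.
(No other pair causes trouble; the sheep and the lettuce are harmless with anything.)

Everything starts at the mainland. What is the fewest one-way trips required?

Counting alone: the smuggler can take at most 2 across per trip to the island, so moving all 7 needs at least 4 loaded trips out, with a return between consecutive ones — at least 7 crossings.
The safety rule pushes this higher. Following every safe sequence of crossings, the most of the 7 that can be at the island as the skiff arrives there on crossings 7, 9 is 5, 6 respectively — never all 7.
So no plan with fewer than 11 crossings exists, and this one achieves 11:
1. Smuggler goes to the island with the grain and the hen.
2. Smuggler goes back to the mainland with the grain.
3. Smuggler goes to the island with the fox and the grain.
4. Smuggler goes back to the mainland with the hen.
5. Smuggler goes to the island with the hen and the sheep.
6. Smuggler goes back to the mainland with the hen.
7. Smuggler goes to the island with the duck and the wolf.
8. Smuggler goes back to the mainland with the grain.
9. Smuggler goes to the island with the grain and the lettuce.
10. Smuggler goes back to the mainland with the grain.
11. Smuggler goes to the island with the grain and the hen.

11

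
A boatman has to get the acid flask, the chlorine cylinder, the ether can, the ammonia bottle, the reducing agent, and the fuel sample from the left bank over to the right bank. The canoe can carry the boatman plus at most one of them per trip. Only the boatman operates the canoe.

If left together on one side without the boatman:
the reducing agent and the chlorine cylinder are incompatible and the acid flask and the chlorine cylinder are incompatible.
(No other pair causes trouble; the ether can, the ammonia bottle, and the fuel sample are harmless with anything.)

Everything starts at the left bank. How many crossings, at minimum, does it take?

Counting alone: the boatman can take at most 1 across per trip to the right bank, so moving all 6 needs at least 6 loaded trips out, with a return between consecutive ones — at least 11 crossings.
The safety rule pushes this higher. Following every safe sequence of crossings, the most of the 6 that can be at the right bank as the canoe arrives there on crossing 11 is 5 — never all 6.
So no plan with fewer than 13 crossings exists, and this one achieves 13:
1. Boatman goes to the right bank with the chlorine cylinder.  [the left bank: the acid flask, the ammonia bottle, the ether can, the fuel sample, the reducing agent | the right bank: the chlorine cylinder]
2. Boatman goes back to the left bank alone.  [the left bank: the acid flask, the ammonia bottle, the ether can, the fuel sample, the reducing agent | the right bank: the chlorine cylinder]
3. Boatman goes to the right bank with the acid flask.  [the left bank: the ammonia bottle, the ether can, the fuel sample, the reducing agent | the right bank: the acid flask, the chlorine cylinder]
4. Boatman goes back to the left bank with the chlorine cylinder.  [the left bank: the ammonia bottle, the chlorine cylinder, the ether can, the fuel sample, the reducing agent | the right bank: the acid flask]
5. Boatman goes to the right bank with the reducing agent.  [the left bank: the ammonia bottle, the chlorine cylinder, the ether can, the fuel sample | the right bank: the acid flask, the reducing agent]
6. Boatman goes back to the left bank alone.  [the left bank: the ammonia bottle, the chlorine cylinder, the ether can, the fuel sample | the right bank: the acid flask, the reducing agent]
7. Boatman goes to the right bank with the ether can.  [the left bank: the ammonia bottle, the chlorine cylinder, the fuel sample | the right bank: the acid flask, the ether can, the reducing agent]
8. Boatman goes back to the left bank alone.  [the left bank: the ammonia bottle, the chlorine cylinder, the fuel sample | the right bank: the acid flask, the ether can, the reducing agent]
9. Boatman goes to the right bank with the ammonia bottle.  [the left bank: the chlorine cylinder, the fuel sample | the right bank: the acid flask, the ammonia bottle, the ether can, the reducing agent]
10. Boatman goes back to the left bank alone.  [the left bank: the chlorine cylinder, the fuel sample | the right bank: the acid flask, the ammonia bottle, the ether can, the reducing agent]
11. Boatman goes to the right bank with the fuel sample.  [the left bank: the chlorine cylinder | the right bank: the acid flask, the ammonia bottle, the ether can, the fuel sample, the reducing agent]
12. Boatman goes back to the left bank alone.  [the left bank: the chlorine cylinder | the right bank: the acid flask, the ammonia bottle, the ether can, the fuel sample, the reducing agent]
13. Boatman goes to the right bank with the chlorine cylinder.  [the left bank: — | the right bank: the acid flask, the ammonia bottle, the chlorine cylinder, the ether can, the fuel sample, the reducing agent]

13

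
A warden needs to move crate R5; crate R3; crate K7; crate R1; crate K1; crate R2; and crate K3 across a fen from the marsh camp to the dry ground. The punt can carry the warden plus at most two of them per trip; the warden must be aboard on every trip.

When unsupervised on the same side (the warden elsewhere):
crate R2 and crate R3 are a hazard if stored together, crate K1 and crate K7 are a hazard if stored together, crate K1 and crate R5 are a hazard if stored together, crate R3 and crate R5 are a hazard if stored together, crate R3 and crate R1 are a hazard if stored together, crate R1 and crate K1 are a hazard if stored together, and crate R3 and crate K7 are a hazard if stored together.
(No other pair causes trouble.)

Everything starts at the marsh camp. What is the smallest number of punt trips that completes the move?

9

Counting alone: the warden can take at most 2 across per trip to the dry ground, so moving all 7 needs at least 4 loaded trips out, with a return between consecutive ones — at least 7 crossings.
The safety rule pushes this higher. Following every safe sequence of crossings, the most of the 7 that can be at the dry ground as the punt arrives there on crossing 7 is 6 — never all 7.
So no plan with fewer than 9 crossings exists, and this one achieves 9:
1. Warden goes to the dry ground with crate K1 and crate R3.  [the marsh camp: crate K3, crate K7, crate R1, crate R2, crate R5 | the dry ground: crate K1, crate R3]
2. Warden goes back to the marsh camp alone.  [the marsh camp: crate K3, crate K7, crate R1, crate R2, crate R5 | the dry ground: crate K1, crate R3]
3. Warden goes to the dry ground with crate K3.  [the marsh camp: crate K7, crate R1, crate R2, crate R5 | the dry ground: crate K1, crate K3, crate R3]
4. Warden goes back to the marsh camp alone.  [the marsh camp: crate K7, crate R1, crate R2, crate R5 | the dry ground: crate K1, crate K3, crate R3]
5. Warden goes to the dry ground with crate K7 and crate R5.  [the marsh camp: crate R1, crate R2 | the dry ground: crate K1, crate K3, crate K7, crate R3, crate R5]
6. Warden goes back to the marsh camp with crate K1 and crate R3.  [the marsh camp: crate K1, crate R1, crate R2, crate R3 | the dry ground: crate K3, crate K7, crate R5]
7. Warden goes to the dry ground with crate R1 and crate R2.  [the marsh camp: crate K1, crate R3 | the dry ground: crate K3, crate K7, crate R1, crate R2, crate R5]
8. Warden goes back to the marsh camp alone.  [the marsh camp: crate K1, crate R3 | the dry ground: crate K3, crate K7, crate R1, crate R2, crate R5]
9. Warden goes to the dry ground with crate K1 and crate R3.  [the marsh camp: — | the dry ground: crate K1, crate K3, crate K7, crate R1, crate R2, crate R3, crate R5]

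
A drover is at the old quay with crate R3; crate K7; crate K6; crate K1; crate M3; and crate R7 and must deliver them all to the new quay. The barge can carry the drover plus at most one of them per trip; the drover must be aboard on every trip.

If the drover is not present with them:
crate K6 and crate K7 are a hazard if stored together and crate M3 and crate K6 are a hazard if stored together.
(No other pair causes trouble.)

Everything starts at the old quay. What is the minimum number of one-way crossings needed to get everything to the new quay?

Counting alone: the drover can take at most 1 across per trip to the new quay, so moving all 6 needs at least 6 loaded trips out, with a return between consecutive ones — at least 11 crossings.
The safety rule pushes this higher. Following every safe sequence of crossings, the most of the 6 that can be at the new quay as the barge arrives there on crossing 11 is 5 — never all 6.
So no plan with fewer than 13 crossings exists, and this one achieves 13:
1. Drover goes to the new quay with crate K6.  [the old quay: crate K1, crate K7, crate M3, crate R3, crate R7 | the new quay: crate K6]
2. Drover goes back to the old quay alone.  [the old quay: crate K1, crate K7, crate M3, crate R3, crate R7 | the new quay: crate K6]
3. Drover goes to the new quay with crate R3.  [the old quay: crate K1, crate K7, crate M3, crate R7 | the new quay: crate K6, crate R3]
4. Drover goes back to the old quay alone.  [the old quay: crate K1, crate K7, crate M3, crate R7 | the new quay: crate K6, crate R3]
5. Drover goes to the new quay with crate K7.  [the old quay: crate K1, crate M3, crate R7 | the new quay: crate K6, crate K7, crate R3]
6. Drover goes back to the old quay with crate K6.  [the old quay: crate K1, crate K6, crate M3, crate R7 | the new quay: crate K7, crate R3]
7. Drover goes to the new quay with crate M3.  [the old quay: crate K1, crate K6, crate R7 | the new quay: crate K7, crate M3, crate R3]
8. Drover goes back to the old quay alone.  [the old quay: crate K1, crate K6, crate R7 | the new quay: crate K7, crate M3, crate R3]
9. Drover goes to the new quay with crate K1.  [the old quay: crate K6, crate R7 | the new quay: crate K1, crate K7, crate M3, crate R3]
10. Drover goes back to the old quay alone.  [the old quay: crate K6, crate R7 | the new quay: crate K1, crate K7, crate M3, crate R3]
11. Drover goes to the new quay with crate R7.  [the old quay: crate K6 | the new quay: crate K1, crate K7, crate M3, crate R3, crate R7]
12. Drover goes back to the old quay alone.  [the old quay: crate K6 | the new quay: crate K1, crate K7, crate M3, crate R3, crate R7]
13. Drover goes to the new quay with crate K6.  [the old quay: — | the new quay: crate K1, crate K6, crate K7, crate M3, crate R3, crate R7]

13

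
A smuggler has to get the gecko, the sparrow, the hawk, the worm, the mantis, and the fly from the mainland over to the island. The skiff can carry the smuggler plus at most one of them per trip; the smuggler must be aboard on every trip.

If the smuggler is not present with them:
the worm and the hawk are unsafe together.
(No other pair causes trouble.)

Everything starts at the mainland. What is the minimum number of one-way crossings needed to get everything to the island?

Counting alone: the smuggler can take at most 1 across per trip to the island, so moving all 6 needs at least 6 loaded trips out, with a return between consecutive ones — at least 11 crossings.
The plan below uses exactly 11 crossings, so it is optimal:
1. Smuggler goes to the island with the hawk.  [the mainland: the fly, the gecko, the mantis, the sparrow, the worm | the island: the hawk]
2. Smuggler goes back to the mainland alone.  [the mainland: the fly, the gecko, the mantis, the sparrow, the worm | the island: the hawk]
3. Smuggler goes to the island with the gecko.  [the mainland: the fly, the mantis, the sparrow, the worm | the island: the gecko, the hawk]
4. Smuggler goes back to the mainland alone.  [the mainland: the fly, the mantis, the sparrow, the worm | the island: the gecko, the hawk]
5. Smuggler goes to the island with the sparrow.  [the mainland: the fly, the mantis, the worm | the island: the gecko, the hawk, the sparrow]
6. Smuggler goes back to the mainland alone.  [the mainland: the fly, the mantis, the worm | the island: the gecko, the hawk, the sparrow]
7. Smuggler goes to the island with the mantis.  [the mainland: the fly, the worm | the island: the gecko, the hawk, the mantis, the sparrow]
8. Smuggler goes back to the mainland alone.  [the mainland: the fly, the worm | the island: the gecko, the hawk, the mantis, the sparrow]
9. Smuggler goes to the island with the fly.  [the mainland: the worm | the island: the fly, the gecko, the hawk, the mantis, the sparrow]
10. Smuggler goes back to the mainland alone.  [the mainland: the worm | the island: the fly, the gecko, the hawk, the mantis, the sparrow]
11. Smuggler goes to the island with the worm.  [the mainland: — | the island: the fly, the gecko, the hawk, the mantis, the sparrow, the worm]

11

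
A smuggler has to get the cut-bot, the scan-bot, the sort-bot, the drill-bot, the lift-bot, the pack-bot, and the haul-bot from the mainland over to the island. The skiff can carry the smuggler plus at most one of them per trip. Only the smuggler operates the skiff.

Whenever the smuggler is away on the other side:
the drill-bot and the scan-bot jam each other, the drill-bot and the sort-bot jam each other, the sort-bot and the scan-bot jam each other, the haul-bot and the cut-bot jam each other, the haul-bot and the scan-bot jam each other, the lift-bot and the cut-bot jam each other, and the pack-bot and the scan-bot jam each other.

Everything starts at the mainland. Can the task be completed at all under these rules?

Whatever the first load, the items left behind include a forbidden pair without the smuggler. No opening move is safe, so no plan exists.

No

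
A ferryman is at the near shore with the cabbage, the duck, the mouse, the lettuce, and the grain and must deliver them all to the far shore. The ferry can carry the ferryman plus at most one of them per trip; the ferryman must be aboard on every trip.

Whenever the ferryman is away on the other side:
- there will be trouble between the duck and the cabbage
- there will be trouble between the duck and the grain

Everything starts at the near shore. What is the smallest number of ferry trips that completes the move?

Counting alone: the ferryman can take at most 1 across per trip to the far shore, so moving all 5 needs at least 5 loaded trips out, with a return between consecutive ones — at least 9 crossings.
The safety rule pushes this higher. Following every safe sequence of crossings, the most of the 5 that can be at the far shore as the ferry arrives there on crossing 9 is 4 — never all 5.
So no plan with fewer than 11 crossings exists, and this one achieves 11:
1. Ferryman goes to the far shore with the duck.
2. Ferryman goes back to the near shore alone.
3. Ferryman goes to the far shore with the cabbage.
4. Ferryman goes back to the near shore with the duck.
5. Ferryman goes to the far shore with the grain.
6. Ferryman goes back to the near shore alone.
7. Ferryman goes to the far shore with the mouse.
8. Ferryman goes back to the near shore alone.
9. Ferryman goes to the far shore with the lettuce.
10. Ferryman goes back to the near shore alone.
11. Ferryman goes to the far shore with the duck.

11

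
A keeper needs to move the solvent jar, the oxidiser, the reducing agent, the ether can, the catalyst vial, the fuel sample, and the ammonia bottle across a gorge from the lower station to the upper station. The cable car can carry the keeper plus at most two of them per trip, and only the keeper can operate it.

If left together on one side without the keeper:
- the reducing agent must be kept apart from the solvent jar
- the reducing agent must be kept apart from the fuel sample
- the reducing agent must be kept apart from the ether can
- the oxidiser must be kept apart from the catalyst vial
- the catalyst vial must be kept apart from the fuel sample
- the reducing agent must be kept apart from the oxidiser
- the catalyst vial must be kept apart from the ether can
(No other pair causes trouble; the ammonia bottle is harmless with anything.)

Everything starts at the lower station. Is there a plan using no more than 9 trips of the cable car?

Yes

Yes — this plan uses 9 crossings (≤ 9):
1. Keeper goes to the upper station with the catalyst vial and the reducing agent.  [the lower station: the ammonia bottle, the ether can, the fuel sample, the oxidiser, the solvent jar | the upper station: the catalyst vial, the reducing agent]
2. Keeper goes back to the lower station alone.  [the lower station: the ammonia bottle, the ether can, the fuel sample, the oxidiser, the solvent jar | the upper station: the catalyst vial, the reducing agent]
3. Keeper goes to the upper station with the ammonia bottle.  [the lower station: the ether can, the fuel sample, the oxidiser, the solvent jar | the upper station: the ammonia bottle, the catalyst vial, the reducing agent]
4. Keeper goes back to the lower station alone.  [the lower station: the ether can, the fuel sample, the oxidiser, the solvent jar | the upper station: the ammonia bottle, the catalyst vial, the reducing agent]
5. Keeper goes to the upper station with the oxidiser and the solvent jar.  [the lower station: the ether can, the fuel sample | the upper station: the ammonia bottle, the catalyst vial, the oxidiser, the reducing agent, the solvent jar]
6. Keeper goes back to the lower station with the catalyst vial and the reducing agent.  [the lower station: the catalyst vial, the ether can, the fuel sample, the reducing agent | the upper station: the ammonia bottle, the oxidiser, the solvent jar]
7. Keeper goes to the upper station with the ether can and the fuel sample.  [the lower station: the catalyst vial, the reducing agent | the upper station: the ammonia bottle, the ether can, the fuel sample, the oxidiser, the solvent jar]
8. Keeper goes back to the lower station alone.  [the lower station: the catalyst vial, the reducing agent | the upper station: the ammonia bottle, the ether can, the fuel sample, the oxidiser, the solvent jar]
9. Keeper goes to the upper station with the catalyst vial and the reducing agent.  [the lower station: — | the upper station: the ammonia bottle, the catalyst vial, the ether can, the fuel sample, the oxidiser, the reducing agent, the solvent jar]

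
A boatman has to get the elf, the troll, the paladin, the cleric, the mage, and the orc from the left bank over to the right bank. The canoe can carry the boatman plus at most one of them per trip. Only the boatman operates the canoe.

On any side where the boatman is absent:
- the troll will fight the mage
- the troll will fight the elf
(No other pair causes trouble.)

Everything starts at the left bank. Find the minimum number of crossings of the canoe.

13

Counting alone: the boatman can take at most 1 across per trip to the right bank, so moving all 6 needs at least 6 loaded trips out, with a return between consecutive ones — at least 11 crossings.
The safety rule pushes this higher. Following every safe sequence of crossings, the most of the 6 that can be at the right bank as the canoe arrives there on crossing 11 is 5 — never all 6.
So no plan with fewer than 13 crossings exists, and this one achieves 13:
1. Boatman goes to the right bank with the troll.  [the left bank: the cleric, the elf, the mage, the orc, the paladin | the right bank: the troll]
2. Boatman goes back to the left bank alone.  [the left bank: the cleric, the elf, the mage, the orc, the paladin | the right bank: the troll]
3. Boatman goes to the right bank with the elf.  [the left bank: the cleric, the mage, the orc, the paladin | the right bank: the elf, the troll]
4. Boatman goes back to the left bank with the troll.  [the left bank: the cleric, the mage, the orc, the paladin, the troll | the right bank: the elf]
5. Boatman goes to the right bank with the mage.  [the left bank: the cleric, the orc, the paladin, the troll | the right bank: the elf, the mage]
6. Boatman goes back to the left bank alone.  [the left bank: the cleric, the orc, the paladin, the troll | the right bank: the elf, the mage]
7. Boatman goes to the right bank with the paladin.  [the left bank: the cleric, the orc, the troll | the right bank: the elf, the mage, the paladin]
8. Boatman goes back to the left bank alone.  [the left bank: the cleric, the orc, the troll | the right bank: the elf, the mage, the paladin]
9. Boatman goes to the right bank with the cleric.  [the left bank: the orc, the troll | the right bank: the cleric, the elf, the mage, the paladin]
10. Boatman goes back to the left bank alone.  [the left bank: the orc, the troll | the right bank: the cleric, the elf, the mage, the paladin]
11. Boatman goes to the right bank with the orc.  [the left bank: the troll | the right bank: the cleric, the elf, the mage, the orc, the paladin]
12. Boatman goes back to the left bank alone.  [the left bank: the troll | the right bank: the cleric, the elf, the mage, the orc, the paladin]
13. Boatman goes to the right bank with the troll.  [the left bank: — | the right bank: the cleric, the elf, the mage, the orc, the paladin, the troll]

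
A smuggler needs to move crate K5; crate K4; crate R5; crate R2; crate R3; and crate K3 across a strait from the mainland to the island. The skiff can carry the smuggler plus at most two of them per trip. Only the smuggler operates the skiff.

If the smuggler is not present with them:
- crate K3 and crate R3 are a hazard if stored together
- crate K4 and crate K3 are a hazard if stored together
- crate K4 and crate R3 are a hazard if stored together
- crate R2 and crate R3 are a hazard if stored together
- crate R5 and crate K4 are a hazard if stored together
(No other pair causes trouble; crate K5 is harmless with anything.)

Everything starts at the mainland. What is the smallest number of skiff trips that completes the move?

9

Counting alone: the smuggler can take at most 2 across per trip to the island, so moving all 6 needs at least 3 loaded trips out, with a return between consecutive ones — at least 5 crossings.
The safety rule pushes this higher. Following every safe sequence of crossings, the most of the 6 that can be at the island as the skiff arrives there on crossings 5, 7 is 4, 5 respectively — never all 6.
So no plan with fewer than 9 crossings exists, and this one achieves 9:
1. Smuggler goes to the island with crate K4 and crate R3.
2. Smuggler goes back to the mainland with crate K4.
3. Smuggler goes to the island with crate K4 and crate K5.
4. Smuggler goes back to the mainland with crate K4.
5. Smuggler goes to the island with crate K4 and crate R5.
6. Smuggler goes back to the mainland with crate K4.
7. Smuggler goes to the island with crate K3 and crate R2.
8. Smuggler goes back to the mainland with crate R3.
9. Smuggler goes to the island with crate K4 and crate R3.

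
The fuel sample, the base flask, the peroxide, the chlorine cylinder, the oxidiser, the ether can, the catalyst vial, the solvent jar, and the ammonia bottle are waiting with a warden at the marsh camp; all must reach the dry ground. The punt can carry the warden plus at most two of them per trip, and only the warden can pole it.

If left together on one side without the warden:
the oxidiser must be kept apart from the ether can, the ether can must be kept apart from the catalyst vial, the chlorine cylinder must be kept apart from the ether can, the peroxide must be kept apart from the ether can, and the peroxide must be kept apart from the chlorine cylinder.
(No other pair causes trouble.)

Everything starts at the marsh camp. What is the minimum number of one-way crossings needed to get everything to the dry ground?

15

Counting alone: the warden can take at most 2 across per trip to the dry ground, so moving all 9 needs at least 5 loaded trips out, with a return between consecutive ones — at least 9 crossings.
The safety rule pushes this higher. Following every safe sequence of crossings, the most of the 9 that can be at the dry ground as the punt arrives there on crossings 9, 11, 13 is 6, 7, 8 respectively — never all 9.
So no plan with fewer than 15 crossings exists, and this one achieves 15:
1. Warden goes to the dry ground with the ether can and the peroxide.  [the marsh camp: the ammonia bottle, the base flask, the catalyst vial, the chlorine cylinder, the fuel sample, the oxidiser, the solvent jar | the dry ground: the ether can, the peroxide]
2. Warden goes back to the marsh camp with the peroxide.  [the marsh camp: the ammonia bottle, the base flask, the catalyst vial, the chlorine cylinder, the fuel sample, the oxidiser, the peroxide, the solvent jar | the dry ground: the ether can]
3. Warden goes to the dry ground with the fuel sample and the peroxide.  [the marsh camp: the ammonia bottle, the base flask, the catalyst vial, the chlorine cylinder, the oxidiser, the solvent jar | the dry ground: the ether can, the fuel sample, the peroxide]
4. Warden goes back to the marsh camp with the peroxide.  [the marsh camp: the ammonia bottle, the base flask, the catalyst vial, the chlorine cylinder, the oxidiser, the peroxide, the solvent jar | the dry ground: the ether can, the fuel sample]
5. Warden goes to the dry ground with the base flask and the peroxide.  [the marsh camp: the ammonia bottle, the catalyst vial, the chlorine cylinder, the oxidiser, the solvent jar | the dry ground: the base flask, the ether can, the fuel sample, the peroxide]
6. Warden goes back to the marsh camp with the peroxide.  [the marsh camp: the ammonia bottle, the catalyst vial, the chlorine cylinder, the oxidiser, the peroxide, the solvent jar | the dry ground: the base flask, the ether can, the fuel sample]
7. Warden goes to the dry ground with the oxidiser and the peroxide.  [the marsh camp: the ammonia bottle, the catalyst vial, the chlorine cylinder, the solvent jar | the dry ground: the base flask, the ether can, the fuel sample, the oxidiser, the peroxide]
8. Warden goes back to the marsh camp with the ether can.  [the marsh camp: the ammonia bottle, the catalyst vial, the chlorine cylinder, the ether can, the solvent jar | the dry ground: the base flask, the fuel sample, the oxidiser, the peroxide]
9. Warden goes to the dry ground with the catalyst vial and the chlorine cylinder.  [the marsh camp: the ammonia bottle, the ether can, the solvent jar | the dry ground: the base flask, the catalyst vial, the chlorine cylinder, the fuel sample, the oxidiser, the peroxide]
10. Warden goes back to the marsh camp with the peroxide.  [the marsh camp: the ammonia bottle, the ether can, the peroxide, the solvent jar | the dry ground: the base flask, the catalyst vial, the chlorine cylinder, the fuel sample, the oxidiser]
11. Warden goes to the dry ground with the peroxide and the solvent jar.  [the marsh camp: the ammonia bottle, the ether can | the dry ground: the base flask, the catalyst vial, the chlorine cylinder, the fuel sample, the oxidiser, the peroxide, the solvent jar]
12. Warden goes back to the marsh camp with the peroxide.  [the marsh camp: the ammonia bottle, the ether can, the peroxide | the dry ground: the base flask, the catalyst vial, the chlorine cylinder, the fuel sample, the oxidiser, the solvent jar]
13. Warden goes to the dry ground with the ammonia bottle and the peroxide.  [the marsh camp: the ether can | the dry ground: the ammonia bottle, the base flask, the catalyst vial, the chlorine cylinder, the fuel sample, the oxidiser, the peroxide, the solvent jar]
14. Warden goes back to the marsh camp with the peroxide.  [the marsh camp: the ether can, the peroxide | the dry ground: the ammonia bottle, the base flask, the catalyst vial, the chlorine cylinder, the fuel sample, the oxidiser, the solvent jar]
15. Warden goes to the dry ground with the ether can and the peroxide.  [the marsh camp: — | the dry ground: the ammonia bottle, the base flask, the catalyst vial, the chlorine cylinder, the ether can, the fuel sample, the oxidiser, the peroxide, the solvent jar]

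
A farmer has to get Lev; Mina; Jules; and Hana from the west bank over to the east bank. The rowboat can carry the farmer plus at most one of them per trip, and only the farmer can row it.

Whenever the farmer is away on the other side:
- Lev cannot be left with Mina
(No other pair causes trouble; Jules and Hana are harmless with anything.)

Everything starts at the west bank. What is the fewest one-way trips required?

7

Counting alone: the farmer can take at most 1 across per trip to the east bank, so moving all 4 needs at least 4 loaded trips out, with a return between consecutive ones — at least 7 crossings.
The plan below uses exactly 7 crossings, so it is optimal:
1. Farmer goes to the east bank with Lev.  [the west bank: Hana, Jules, Mina | the east bank: Lev]
2. Farmer goes back to the west bank alone.  [the west bank: Hana, Jules, Mina | the east bank: Lev]
3. Farmer goes to the east bank with Jules.  [the west bank: Hana, Mina | the east bank: Jules, Lev]
4. Farmer goes back to the west bank alone.  [the west bank: Hana, Mina | the east bank: Jules, Lev]
5. Farmer goes to the east bank with Hana.  [the west bank: Mina | the east bank: Hana, Jules, Lev]
6. Farmer goes back to the west bank alone.  [the west bank: Mina | the east bank: Hana, Jules, Lev]
7. Farmer goes to the east bank with Mina.  [the west bank: — | the east bank: Hana, Jules, Lev, Mina]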